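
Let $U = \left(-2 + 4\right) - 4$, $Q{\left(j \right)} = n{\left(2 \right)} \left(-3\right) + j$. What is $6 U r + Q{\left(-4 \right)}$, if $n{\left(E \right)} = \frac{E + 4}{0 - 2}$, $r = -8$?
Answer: $101$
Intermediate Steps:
$n{\left(E \right)} = -2 - \frac{E}{2}$ ($n{\left(E \right)} = \frac{4 + E}{-2} = \left(4 + E\right) \left(- \frac{1}{2}\right) = -2 - \frac{E}{2}$)
$Q{\left(j \right)} = 9 + j$ ($Q{\left(j \right)} = \left(-2 - 1\right) \left(-3\right) + j = \left(-3\right) \left(-3\right) + j = 9 + j$)
$U = -2$ ($U = 2 - 4 = -2$)
$6 U r + Q{\left(-4 \right)} = 6 \left(-2\right) \left(-8\right) + \left(9 - 4\right) = \left(-12\right) \left(-8\right) + 5 = 96 + 5 = 101$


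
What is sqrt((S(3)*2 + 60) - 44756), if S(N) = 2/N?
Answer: 2*I*sqrt(100563)/3 ≈ 211.41*I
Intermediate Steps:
sqrt((S(3)*2 + 60) - 44756) = sqrt(((2/3)*2 + 60) - 44756) = sqrt((4/3 + 60) - 44756) = sqrt(184/3 - 44756) = sqrt(-134084/3) = 2*I*sqrt(100563)/3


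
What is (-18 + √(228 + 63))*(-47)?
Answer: 846 - 47*√291 ≈ 44.240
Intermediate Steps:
(-18 + √(228 + 63))*(-47) = (-18 + √291)*(-47) = 846 - 47*√291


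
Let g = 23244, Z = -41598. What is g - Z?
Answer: 64842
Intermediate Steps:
g - Z = 23244 - 1*(-41598) = 23244 + 41598 = 64842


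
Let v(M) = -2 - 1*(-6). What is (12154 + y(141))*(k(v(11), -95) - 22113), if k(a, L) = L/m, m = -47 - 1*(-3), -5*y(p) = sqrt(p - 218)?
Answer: -5912173529/22 + 972877*I*sqrt(77)/220 ≈ -2.6873e+8 + 38804.0*I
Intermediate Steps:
v(M) = 4 (v(M) = -2 + 6 = 4)
y(p) = -sqrt(-218 + p)/5 (y(p) = -sqrt(p - 218)/5 = -sqrt(-218 + p)/5)
m = -44 (m = -47 + 3 = -44)
k(a, L) = -L/44 (k(a, L) = L/(-44) = L*(-1/44) = -L/44)
(12154 + y(141))*(k(v(11), -95) - 22113) = (12154 - sqrt(-218 + 141)/5)*(-1/44*(-95) - 22113) = (12154 - I*sqrt(77)/5)*(95/44 - 22113) = (12154 - I*sqrt(77)/5)*(-972877/44) = -5912173529/22 + 972877*I*sqrt(77)/220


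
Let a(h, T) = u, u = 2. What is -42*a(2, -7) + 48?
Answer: -36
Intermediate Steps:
a(h, T) = 2
-42*a(2, -7) + 48 = -42*2 + 48 = -84 + 48 = -36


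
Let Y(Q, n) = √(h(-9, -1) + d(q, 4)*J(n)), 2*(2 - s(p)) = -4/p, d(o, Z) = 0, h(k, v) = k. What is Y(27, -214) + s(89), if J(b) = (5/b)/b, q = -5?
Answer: 180/89 + 3*I ≈ 2.0225 + 3.0*I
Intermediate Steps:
J(b) = 5/b²
s(p) = 2 + 2/p (s(p) = 2 - (-2)/p = 2 + 2/p)
Y(Q, n) = 3*I (Y(Q, n) = √(-9 + 0*(5/n²)) = √(-9 + 0) = √(-9) = 3*I)
Y(27, -214) + s(89) = 3*I + (2 + 2/89) = 3*I + 180/89 = 180/89 + 3*I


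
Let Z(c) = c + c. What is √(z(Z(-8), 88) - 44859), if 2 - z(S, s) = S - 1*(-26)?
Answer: I*√44867 ≈ 211.82*I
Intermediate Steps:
Z(c) = 2*c
z(S, s) = -24 - S (z(S, s) = 2 - (S - 1*(-26)) = 2 - (S + 26) = 2 - (26 + S) = 2 + (-26 - S) = -24 - S)
√(z(Z(-8), 88) - 44859) = √((-24 - 2*(-8)) - 44859) = √((-24 - 1*(-16)) - 44859) = √((-24 + 16) - 44859) = √(-8 - 44859) = √(-44867) = I*√44867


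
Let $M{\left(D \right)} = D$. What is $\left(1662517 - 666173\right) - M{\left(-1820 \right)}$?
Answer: $998164$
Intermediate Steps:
$\left(1662517 - 666173\right) - M{\left(-1820 \right)} = \left(1662517 - 666173\right) - -1820 = 996344 + 1820 = 998164$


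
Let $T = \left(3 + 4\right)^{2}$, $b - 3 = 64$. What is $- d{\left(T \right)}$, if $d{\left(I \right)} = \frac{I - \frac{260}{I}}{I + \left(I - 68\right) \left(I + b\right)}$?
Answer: $\frac{2141}{105595} \approx 0.020276$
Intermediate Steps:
$b = 67$ ($b = 3 + 64 = 67$)
$T = 49$ ($T = 7^{2} = 49$)
$d{\left(I \right)} = \frac{I - \frac{260}{I}}{I + \left(-68 + I\right) \left(67 + I\right)}$ ($d{\left(I \right)} = \frac{I - \frac{260}{I}}{I + \left(I - 68\right) \left(I + 67\right)} = \frac{I - \frac{260}{I}}{I + \left(-68 + I\right) \left(67 + I\right)}$)
$- d{\left(T \right)} = - \frac{-260 + 49^{2}}{49 \left(-4556 + 49^{2}\right)} = - \frac{-260 + 2401}{49 \left(-4556 + 2401\right)} = - \frac{2141}{49 \left(-2155\right)} = - \frac{\left(-1\right) 2141}{49 \cdot 2155} = \left(-1\right) \left(- \frac{2141}{105595}\right) = \frac{2141}{105595}$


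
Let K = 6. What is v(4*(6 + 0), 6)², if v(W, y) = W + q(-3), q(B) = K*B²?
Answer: 6084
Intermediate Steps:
q(B) = 6*B²
v(W, y) = 54 + W (v(W, y) = W + 6*(-3)² = W + 6*9 = W + 54 = 54 + W)
v(4*(6 + 0), 6)² = (54 + 4*(6 + 0))² = (54 + 4*6)² = (54 + 24)² = 78² = 6084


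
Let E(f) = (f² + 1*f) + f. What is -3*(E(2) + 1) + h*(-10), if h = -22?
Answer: 193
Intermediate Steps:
E(f) = f² + 2*f (E(f) = (f² + f) + f = (f + f²) + f = f² + 2*f)
-3*(E(2) + 1) + h*(-10) = -3*(2*(2 + 2) + 1) - 22*(-10) = -3*(2*4 + 1) + 220 = -3*(8 + 1) + 220 = -3*9 + 220 = -27 + 220 = 193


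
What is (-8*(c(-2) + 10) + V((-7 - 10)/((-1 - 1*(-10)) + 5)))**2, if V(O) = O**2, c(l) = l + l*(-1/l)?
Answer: 114211969/38416 ≈ 2973.0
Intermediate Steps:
c(l) = -1 + l (c(l) = l - 1 = -1 + l)
(-8*(c(-2) + 10) + V((-7 - 10)/((-1 - 1*(-10)) + 5)))**2 = (-8*((-1 - 2) + 10) + ((-7 - 10)/((-1 - 1*(-10)) + 5))**2)**2 = (-8*(-3 + 10) + (-17/((-1 + 10) + 5))**2)**2 = (-8*7 + (-17/(9 + 5))**2)**2 = (-56 + (-17/14)**2)**2 = (-56 + 289/196)**2 = (-10687/196)**2 = 114211969/38416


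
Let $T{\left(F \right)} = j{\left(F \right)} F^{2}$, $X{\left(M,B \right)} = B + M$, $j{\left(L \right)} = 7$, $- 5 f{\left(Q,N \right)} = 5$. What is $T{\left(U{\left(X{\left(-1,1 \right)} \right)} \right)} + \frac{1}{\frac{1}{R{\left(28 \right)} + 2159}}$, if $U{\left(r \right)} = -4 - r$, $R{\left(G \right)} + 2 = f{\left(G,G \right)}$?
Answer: $2268$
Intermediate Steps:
$f{\left(Q,N \right)} = -1$ ($f{\left(Q,N \right)} = \left(- \frac{1}{5}\right) 5 = -1$)
$R{\left(G \right)} = -3$ ($R{\left(G \right)} = -2 - 1 = -3$)
$T{\left(F \right)} = 7 F^{2}$
$T{\left(U{\left(X{\left(-1,1 \right)} \right)} \right)} + \frac{1}{\frac{1}{R{\left(28 \right)} + 2159}} = 7 \left(-4 - \left(1 - 1\right)\right)^{2} + \frac{1}{\frac{1}{-3 + 2159}} = 7 \left(-4 - 0\right)^{2} + \frac{1}{\frac{1}{2156}} = 7 \left(-4 + 0\right)^{2} + \frac{1}{\frac{1}{2156}} = 7 \left(-4\right)^{2} + 2156 = 7 \cdot 16 + 2156 = 112 + 2156 = 2268$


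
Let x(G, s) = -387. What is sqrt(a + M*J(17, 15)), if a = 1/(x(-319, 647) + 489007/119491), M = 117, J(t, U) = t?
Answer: sqrt(4163825671225909990)/45754010 ≈ 44.598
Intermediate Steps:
a = -119491/45754010 (a = 1/(-387 + 489007/119491) = 1/(-45754010/119491) = -119491/45754010 ≈ -0.0026116)
sqrt(a + M*J(17, 15)) = sqrt(-119491/45754010 + 117*17) = sqrt(-119491/45754010 + 1989) = sqrt(91004606399/45754010) = sqrt(4163825671225909990)/45754010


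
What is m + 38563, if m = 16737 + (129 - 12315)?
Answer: 43114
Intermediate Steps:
m = 4551 (m = 16737 - 12186 = 4551)
m + 38563 = 4551 + 38563 = 43114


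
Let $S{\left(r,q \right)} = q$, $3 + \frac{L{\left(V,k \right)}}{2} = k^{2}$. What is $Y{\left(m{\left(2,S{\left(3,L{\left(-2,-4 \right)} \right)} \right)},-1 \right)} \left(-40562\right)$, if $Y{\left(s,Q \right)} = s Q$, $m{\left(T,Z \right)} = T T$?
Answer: $162248$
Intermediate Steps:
$L{\left(V,k \right)} = -6 + 2 k^{2}$
$m{\left(T,Z \right)} = T^{2}$
$Y{\left(s,Q \right)} = Q s$
$Y{\left(m{\left(2,S{\left(3,L{\left(-2,-4 \right)} \right)} \right)},-1 \right)} \left(-40562\right) = - 2^{2} \left(-40562\right) = \left(-1\right) 4 \left(-40562\right) = \left(-4\right) \left(-40562\right) = 162248$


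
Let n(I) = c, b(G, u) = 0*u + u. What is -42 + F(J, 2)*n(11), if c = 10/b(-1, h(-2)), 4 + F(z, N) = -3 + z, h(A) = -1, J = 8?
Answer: -52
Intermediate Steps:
F(z, N) = -7 + z (F(z, N) = -4 + (-3 + z) = -7 + z)
b(G, u) = u (b(G, u) = 0 + u = u)
c = -10 (c = 10/(-1) = 10*(-1) = -10)
n(I) = -10
-42 + F(J, 2)*n(11) = -42 + (-7 + 8)*(-10) = -42 + 1*(-10) = -42 - 10 = -52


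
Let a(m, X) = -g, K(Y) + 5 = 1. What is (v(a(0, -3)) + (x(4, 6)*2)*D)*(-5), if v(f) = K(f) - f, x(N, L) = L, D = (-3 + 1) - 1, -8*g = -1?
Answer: 1595/8 ≈ 199.38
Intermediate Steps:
g = ⅛ (g = -⅛*(-1) = ⅛ ≈ 0.12500)
D = -3 (D = -2 - 1 = -3)
K(Y) = -4 (K(Y) = -5 + 1 = -4)
a(m, X) = -⅛ (a(m, X) = -1*⅛ = -⅛)
v(f) = -4 - f
(v(a(0, -3)) + (x(4, 6)*2)*D)*(-5) = ((-4 - 1*(-⅛)) + (6*2)*(-3))*(-5) = ((-4 + ⅛) + 12*(-3))*(-5) = (-31/8 - 36)*(-5) = -319/8*(-5) = 1595/8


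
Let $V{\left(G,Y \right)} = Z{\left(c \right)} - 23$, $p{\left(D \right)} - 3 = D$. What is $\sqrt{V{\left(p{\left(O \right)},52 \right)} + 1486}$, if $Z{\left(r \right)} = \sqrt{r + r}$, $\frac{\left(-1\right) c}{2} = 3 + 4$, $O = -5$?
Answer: $\sqrt{1463 + 2 i \sqrt{7}} \approx 38.249 + 0.06917 i$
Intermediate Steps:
$p{\left(D \right)} = 3 + D$
$c = -14$ ($c = - 2 \left(3 + 4\right) = \left(-2\right) 7 = -14$)
$Z{\left(r \right)} = \sqrt{2} \sqrt{r}$ ($Z{\left(r \right)} = \sqrt{2 r} = \sqrt{2} \sqrt{r}$)
$V{\left(G,Y \right)} = -23 + 2 i \sqrt{7}$ ($V{\left(G,Y \right)} = \sqrt{2} \sqrt{-14} - 23 = \sqrt{2} i \sqrt{14} - 23 = 2 i \sqrt{7} - 23 = -23 + 2 i \sqrt{7}$)
$\sqrt{V{\left(p{\left(O \right)},52 \right)} + 1486} = \sqrt{\left(-23 + 2 i \sqrt{7}\right) + 1486} = \sqrt{1463 + 2 i \sqrt{7}}$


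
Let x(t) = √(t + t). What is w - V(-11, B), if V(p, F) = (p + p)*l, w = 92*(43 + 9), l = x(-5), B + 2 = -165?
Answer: 4784 + 22*I*√10 ≈ 4784.0 + 69.57*I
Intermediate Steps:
B = -167 (B = -2 - 165 = -167)
x(t) = √2*√t (x(t) = √(2*t) = √2*√t)
l = I*√10 (l = √2*√(-5) = √2*(I*√5) = I*√10 ≈ 3.1623*I)
w = 4784 (w = 92*52 = 4784)
V(p, F) = 2*I*p*√10 (V(p, F) = (p + p)*(I*√10) = (2*p)*(I*√10) = 2*I*p*√10)
w - V(-11, B) = 4784 - 2*I*(-11)*√10 = 4784 - (-22)*I*√10 = 4784 + 22*I*√10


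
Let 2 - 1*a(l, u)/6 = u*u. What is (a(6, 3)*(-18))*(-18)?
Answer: -13608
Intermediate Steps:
a(l, u) = 12 - 6*u² (a(l, u) = 12 - 6*u*u = 12 - 6*u²)
(a(6, 3)*(-18))*(-18) = ((12 - 6*3²)*(-18))*(-18) = ((12 - 6*9)*(-18))*(-18) = ((12 - 54)*(-18))*(-18) = -42*(-18)*(-18) = 756*(-18) = -13608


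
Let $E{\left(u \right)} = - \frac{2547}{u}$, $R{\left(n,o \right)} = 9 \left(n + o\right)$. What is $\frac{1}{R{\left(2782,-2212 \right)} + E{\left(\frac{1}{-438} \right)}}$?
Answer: $\frac{1}{1120716} \approx 8.9229 \cdot 10^{-7}$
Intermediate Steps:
$R{\left(n,o \right)} = 9 n + 9 o$
$\frac{1}{R{\left(2782,-2212 \right)} + E{\left(\frac{1}{-438} \right)}} = \frac{1}{\left(9 \cdot 2782 + 9 \left(-2212\right)\right) - \frac{2547}{\frac{1}{-438}}} = \frac{1}{\left(25038 - 19908\right) - \frac{2547}{- \frac{1}{438}}} = \frac{1}{5130 - -1115586} = \frac{1}{5130 + 1115586} = \frac{1}{1120716}$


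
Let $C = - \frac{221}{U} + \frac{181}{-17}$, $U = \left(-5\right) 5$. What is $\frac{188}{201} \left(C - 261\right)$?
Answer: $- \frac{6999428}{28475} \approx -245.81$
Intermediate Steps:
$U = -25$
$C = - \frac{768}{425}$ ($C = - \frac{221}{-25} + \frac{181}{-17} = \left(-221\right) \left(- \frac{1}{25}\right) + 181 \left(- \frac{1}{17}\right) = \frac{221}{25} - \frac{181}{17} = - \frac{768}{425} \approx -1.8071$)
$\frac{188}{201} \left(C - 261\right) = \frac{188}{201} \left(- \frac{768}{425} - 261\right) = 188 \cdot \frac{1}{201} \left(- \frac{111693}{425}\right) = \frac{188}{201} \left(- \frac{111693}{425}\right) = - \frac{6999428}{28475}$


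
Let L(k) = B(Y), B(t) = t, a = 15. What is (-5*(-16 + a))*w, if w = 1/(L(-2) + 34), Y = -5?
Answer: 5/29 ≈ 0.17241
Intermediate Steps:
L(k) = -5
w = 1/29 (w = 1/(-5 + 34) = 1/29 ≈ 0.034483)
(-5*(-16 + a))*w = -5*(-16 + 15)*(1/29) = -5*(-1)*(1/29) = 5*(1/29) = 5/29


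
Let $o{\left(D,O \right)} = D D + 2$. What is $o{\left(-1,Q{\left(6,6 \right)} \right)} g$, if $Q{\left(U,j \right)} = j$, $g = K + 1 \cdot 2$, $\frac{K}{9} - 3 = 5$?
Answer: $222$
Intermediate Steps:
$K = 72$ ($K = 27 + 9 \cdot 5 = 27 + 45 = 72$)
$g = 74$ ($g = 72 + 1 \cdot 2 = 72 + 2 = 74$)
$o{\left(D,O \right)} = 2 + D^{2}$ ($o{\left(D,O \right)} = D^{2} + 2 = 2 + D^{2}$)
$o{\left(-1,Q{\left(6,6 \right)} \right)} g = \left(2 + \left(-1\right)^{2}\right) 74 = \left(2 + 1\right) 74 = 3 \cdot 74 = 222$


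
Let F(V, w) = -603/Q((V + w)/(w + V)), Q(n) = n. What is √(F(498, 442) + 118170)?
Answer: 3*√13063 ≈ 342.88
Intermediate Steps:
F(V, w) = -603 (F(V, w) = -603*(w + V)/(V + w) = -603/((V + w)/(V + w)) = -603/1 = -603*1 = -603)
√(F(498, 442) + 118170) = √(-603 + 118170) = √117567 = 3*√13063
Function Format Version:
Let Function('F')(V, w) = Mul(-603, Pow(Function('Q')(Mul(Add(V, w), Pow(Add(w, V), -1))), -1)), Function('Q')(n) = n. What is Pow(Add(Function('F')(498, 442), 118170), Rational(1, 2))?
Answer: Mul(3, Pow(13063, Rational(1, 2))) ≈ 342.88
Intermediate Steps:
Function('F')(V, w) = -603 (Function('F')(V, w) = Mul(-603, Pow(Mul(Add(V, w), Pow(Add(w, V), -1)), -1)) = Mul(-603, Pow(Mul(Add(V, w), Pow(Add(V, w), -1)), -1)) = Mul(-603, Pow(1, -1)) = Mul(-603, 1) = -603)
Pow(Add(Function('F')(498, 442), 118170), Rational(1, 2)) = Pow(Add(-603, 118170), Rational(1, 2)) = Pow(117567, Rational(1, 2)) = Mul(3, Pow(13063, Rational(1, 2)))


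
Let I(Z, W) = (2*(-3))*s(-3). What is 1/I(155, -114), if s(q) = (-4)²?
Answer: -1/96 ≈ -0.010417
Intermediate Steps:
s(q) = 16
I(Z, W) = -96 (I(Z, W) = (2*(-3))*16 = -6*16 = -96)
1/I(155, -114) = 1/(-96) = -1/96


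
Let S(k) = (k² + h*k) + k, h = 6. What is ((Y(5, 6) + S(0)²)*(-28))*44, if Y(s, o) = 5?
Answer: -6160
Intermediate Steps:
S(k) = k² + 7*k (S(k) = (k² + 6*k) + k = k² + 7*k)
((Y(5, 6) + S(0)²)*(-28))*44 = ((5 + (0*(7 + 0))²)*(-28))*44 = ((5 + (0*7)²)*(-28))*44 = ((5 + 0²)*(-28))*44 = ((5 + 0)*(-28))*44 = (5*(-28))*44 = -140*44 = -6160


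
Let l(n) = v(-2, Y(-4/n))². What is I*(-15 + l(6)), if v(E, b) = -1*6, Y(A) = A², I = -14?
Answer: -294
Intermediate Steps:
v(E, b) = -6
l(n) = 36 (l(n) = (-6)² = 36)
I*(-15 + l(6)) = -14*(-15 + 36) = -14*21 = -294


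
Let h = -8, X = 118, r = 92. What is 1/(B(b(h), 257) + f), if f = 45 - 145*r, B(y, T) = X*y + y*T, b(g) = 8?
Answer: -1/10295 ≈ -9.7134e-5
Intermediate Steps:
B(y, T) = 118*y + T*y (B(y, T) = 118*y + y*T = 118*y + T*y)
f = -13295 (f = 45 - 145*92 = 45 - 13340 = -13295)
1/(B(b(h), 257) + f) = 1/(8*(118 + 257) - 13295) = 1/(8*375 - 13295) = 1/(3000 - 13295) = 1/(-10295) = -1/10295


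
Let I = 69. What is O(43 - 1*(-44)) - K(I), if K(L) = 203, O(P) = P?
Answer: -116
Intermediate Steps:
O(43 - 1*(-44)) - K(I) = (43 - 1*(-44)) - 1*203 = (43 + 44) - 203 = 87 - 203 = -116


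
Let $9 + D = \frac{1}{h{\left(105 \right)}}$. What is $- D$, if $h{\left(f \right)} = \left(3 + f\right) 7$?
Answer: $\frac{6803}{756} \approx 8.9987$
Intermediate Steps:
$h{\left(f \right)} = 21 + 7 f$
$D = - \frac{6803}{756}$ ($D = -9 + \frac{1}{21 + 7 \cdot 105} = -9 + \frac{1}{21 + 735} = -9 + \frac{1}{756} = - \frac{6803}{756} \approx -8.9987$)
$- D = \left(-1\right) \left(- \frac{6803}{756}\right) = \frac{6803}{756}$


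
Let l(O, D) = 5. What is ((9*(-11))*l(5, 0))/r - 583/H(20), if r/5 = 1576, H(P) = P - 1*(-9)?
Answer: -921679/45704 ≈ -20.166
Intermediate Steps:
H(P) = 9 + P (H(P) = P + 9 = 9 + P)
r = 7880 (r = 5*1576 = 7880)
((9*(-11))*l(5, 0))/r - 583/H(20) = ((9*(-11))*5)/7880 - 583/(9 + 20) = -99*5*(1/7880) - 583/29 = -495*1/7880 - 583*1/29 = -99/1576 - 583/29 = -921679/45704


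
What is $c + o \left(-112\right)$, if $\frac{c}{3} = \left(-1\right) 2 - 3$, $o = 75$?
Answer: $-8415$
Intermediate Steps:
$c = -15$ ($c = 3 \left(\left(-1\right) 2 - 3\right) = 3 \left(-2 - 3\right) = 3 \left(-5\right) = -15$)
$c + o \left(-112\right) = -15 + 75 \left(-112\right) = -15 - 8400 = -8415$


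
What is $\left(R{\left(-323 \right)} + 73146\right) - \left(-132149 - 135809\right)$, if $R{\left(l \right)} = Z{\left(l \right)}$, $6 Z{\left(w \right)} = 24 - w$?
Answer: $\frac{2046971}{6} \approx 3.4116 \cdot 10^{5}$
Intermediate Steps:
$Z{\left(w \right)} = 4 - \frac{w}{6}$ ($Z{\left(w \right)} = \frac{24 - w}{6} = 4 - \frac{w}{6}$)
$R{\left(l \right)} = 4 - \frac{l}{6}$
$\left(R{\left(-323 \right)} + 73146\right) - \left(-132149 - 135809\right) = \left(\left(4 - - \frac{323}{6}\right) + 73146\right) - \left(-132149 - 135809\right) = \left(\left(4 + \frac{323}{6}\right) + 73146\right) - \left(-132149 - 135809\right) = \left(\frac{347}{6} + 73146\right) - -267958 = \frac{439223}{6} + 267958 = \frac{2046971}{6}$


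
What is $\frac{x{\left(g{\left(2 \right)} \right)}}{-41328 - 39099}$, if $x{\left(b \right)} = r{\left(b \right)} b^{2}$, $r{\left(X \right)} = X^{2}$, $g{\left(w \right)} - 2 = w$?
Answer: $- \frac{256}{80427} \approx -0.003183$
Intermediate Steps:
$g{\left(w \right)} = 2 + w$
$x{\left(b \right)} = b^{4}$ ($x{\left(b \right)} = b^{2} b^{2} = b^{4}$)
$\frac{x{\left(g{\left(2 \right)} \right)}}{-41328 - 39099} = \frac{\left(2 + 2\right)^{4}}{-41328 - 39099} = \frac{4^{4}}{-80427} = 256 \left(- \frac{1}{80427}\right) = - \frac{256}{80427}$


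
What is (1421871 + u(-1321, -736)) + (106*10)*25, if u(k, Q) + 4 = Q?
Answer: 1447631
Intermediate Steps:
u(k, Q) = -4 + Q
(1421871 + u(-1321, -736)) + (106*10)*25 = (1421871 + (-4 - 736)) + (106*10)*25 = (1421871 - 740) + 1060*25 = 1421131 + 26500 = 1447631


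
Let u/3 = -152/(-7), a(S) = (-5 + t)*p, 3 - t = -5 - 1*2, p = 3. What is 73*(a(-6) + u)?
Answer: 40953/7 ≈ 5850.4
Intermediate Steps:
t = 10 (t = 3 - (-5 - 1*2) = 3 - (-5 - 2) = 3 - 1*(-7) = 3 + 7 = 10)
a(S) = 15 (a(S) = (-5 + 10)*3 = 5*3 = 15)
u = 456/7 (u = 3*(-152/(-7)) = 3*(-152*(-⅐)) = 3*(152/7) = 456/7 ≈ 65.143)
73*(a(-6) + u) = 73*(15 + 456/7) = 73*(561/7) = 40953/7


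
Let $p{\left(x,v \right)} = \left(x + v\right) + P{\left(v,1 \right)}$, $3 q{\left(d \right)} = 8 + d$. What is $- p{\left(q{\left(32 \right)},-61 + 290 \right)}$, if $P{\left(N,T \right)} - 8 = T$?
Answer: $- \frac{754}{3} \approx -251.33$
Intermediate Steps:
$P{\left(N,T \right)} = 8 + T$
$q{\left(d \right)} = \frac{8}{3} + \frac{d}{3}$ ($q{\left(d \right)} = \frac{8 + d}{3} = \frac{8}{3} + \frac{d}{3}$)
$p{\left(x,v \right)} = 9 + v + x$ ($p{\left(x,v \right)} = \left(x + v\right) + \left(8 + 1\right) = \left(v + x\right) + 9 = 9 + v + x$)
$- p{\left(q{\left(32 \right)},-61 + 290 \right)} = - (9 + \left(-61 + 290\right) + \left(\frac{8}{3} + \frac{1}{3} \cdot 32\right)) = - (9 + 229 + \left(\frac{8}{3} + \frac{32}{3}\right)) = - (9 + 229 + \frac{40}{3}) = \left(-1\right) \frac{754}{3} = - \frac{754}{3}$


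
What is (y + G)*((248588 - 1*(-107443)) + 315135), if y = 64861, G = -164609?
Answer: -66947466168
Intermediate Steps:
(y + G)*((248588 - 1*(-107443)) + 315135) = (64861 - 164609)*((248588 - 1*(-107443)) + 315135) = -99748*((248588 + 107443) + 315135) = -99748*(356031 + 315135) = -99748*671166 = -66947466168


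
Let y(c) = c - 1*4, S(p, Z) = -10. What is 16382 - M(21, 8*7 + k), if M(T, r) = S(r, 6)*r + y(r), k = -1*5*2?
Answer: 16800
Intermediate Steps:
y(c) = -4 + c (y(c) = c - 4 = -4 + c)
k = -10 (k = -5*2 = -10)
M(T, r) = -4 - 9*r (M(T, r) = -10*r + (-4 + r) = -4 - 9*r)
16382 - M(21, 8*7 + k) = 16382 - (-4 - 9*(8*7 - 10)) = 16382 - (-4 - 9*(56 - 10)) = 16382 - (-4 - 9*46) = 16382 - (-4 - 414) = 16382 - 1*(-418) = 16382 + 418 = 16800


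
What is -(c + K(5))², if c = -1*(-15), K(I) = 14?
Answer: -841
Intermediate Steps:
c = 15
-(c + K(5))² = -(15 + 14)² = -1*29² = -1*841 = -841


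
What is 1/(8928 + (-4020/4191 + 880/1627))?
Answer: 2272919/20291670012 ≈ 0.00011201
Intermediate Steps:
1/(8928 + (-4020/4191 + 880/1627)) = 1/(8928 + (-4020*1/4191 + 880*(1/1627))) = 1/(8928 + (-1340/1397 + 880/1627)) = 1/(8928 - 950820/2272919) = 1/(20291670012/2272919) = 2272919/20291670012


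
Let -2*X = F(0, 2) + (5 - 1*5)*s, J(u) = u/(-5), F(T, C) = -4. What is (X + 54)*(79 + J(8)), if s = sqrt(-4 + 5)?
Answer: 21672/5 ≈ 4334.4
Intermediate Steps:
s = 1 (s = sqrt(1) = 1)
J(u) = -u/5 (J(u) = u*(-1/5) = -u/5)
X = 2 (X = -(-4 + (5 - 1*5)*1)/2 = -(-4 + (5 - 5)*1)/2 = -(-4 + 0*1)/2 = -(-4 + 0)/2 = -1/2*(-4) = 2)
(X + 54)*(79 + J(8)) = (2 + 54)*(79 - 1/5*8) = 56*(79 - 8/5) = 56*(387/5) = 21672/5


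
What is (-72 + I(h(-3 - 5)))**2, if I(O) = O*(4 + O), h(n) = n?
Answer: 1600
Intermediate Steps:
(-72 + I(h(-3 - 5)))**2 = (-72 + (-3 - 5)*(4 + (-3 - 5)))**2 = (-72 - 8*(4 - 8))**2 = (-72 - 8*(-4))**2 = (-72 + 32)**2 = (-40)**2 = 1600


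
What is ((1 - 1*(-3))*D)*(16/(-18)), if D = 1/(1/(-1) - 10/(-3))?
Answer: -32/21 ≈ -1.5238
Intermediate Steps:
D = 3/7 (D = 1/(1*(-1) - 10*(-⅓)) = 1/(-1 + 10/3) = 1/(7/3) = 3/7 ≈ 0.42857)
((1 - 1*(-3))*D)*(16/(-18)) = ((1 - 1*(-3))*(3/7))*(16/(-18)) = ((1 + 3)*(3/7))*(16*(-1/18)) = (4*(3/7))*(-8/9) = (12/7)*(-8/9) = -32/21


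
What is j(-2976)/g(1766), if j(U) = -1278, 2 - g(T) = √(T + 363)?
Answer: 2556/2125 + 1278*√2129/2125 ≈ 28.953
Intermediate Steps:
g(T) = 2 - √(363 + T) (g(T) = 2 - √(T + 363) = 2 - √(363 + T))
j(-2976)/g(1766) = -1278/(2 - √(363 + 1766)) = -1278/(2 - √2129)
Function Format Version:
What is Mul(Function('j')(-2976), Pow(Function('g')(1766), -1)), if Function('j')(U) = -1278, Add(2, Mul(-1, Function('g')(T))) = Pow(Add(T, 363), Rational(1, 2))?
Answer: Add(Rational(2556, 2125), Mul(Rational(1278, 2125), Pow(2129, Rational(1, 2)))) ≈ 28.953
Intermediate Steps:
Function('g')(T) = Add(2, Mul(-1, Pow(Add(363, T), Rational(1, 2)))) (Function('g')(T) = Add(2, Mul(-1, Pow(Add(T, 363), Rational(1, 2)))) = Add(2, Mul(-1, Pow(Add(363, T), Rational(1, 2)))))
Mul(Function('j')(-2976), Pow(Function('g')(1766), -1)) = Mul(-1278, Pow(Add(2, Mul(-1, Pow(Add(363, 1766), Rational(1, 2)))), -1)) = Mul(-1278, Pow(Add(2, Mul(-1, Pow(2129, Rational(1, 2)))), -1))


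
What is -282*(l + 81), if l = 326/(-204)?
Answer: -380653/17 ≈ -22391.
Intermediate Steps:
l = -163/102 (l = 326*(-1/204) = -163/102 ≈ -1.5980)
-282*(l + 81) = -282*(-163/102 + 81) = -282*8099/102 = -380653/17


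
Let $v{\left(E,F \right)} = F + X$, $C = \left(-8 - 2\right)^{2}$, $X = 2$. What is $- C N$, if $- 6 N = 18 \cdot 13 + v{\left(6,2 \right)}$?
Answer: $\frac{11900}{3} \approx 3966.7$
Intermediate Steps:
$C = 100$ ($C = \left(-10\right)^{2} = 100$)
$v{\left(E,F \right)} = 2 + F$ ($v{\left(E,F \right)} = F + 2 = 2 + F$)
$N = - \frac{119}{3}$ ($N = - \frac{18 \cdot 13 + \left(2 + 2\right)}{6} = - \frac{234 + 4}{6} = \left(- \frac{1}{6}\right) 238 = - \frac{119}{3} \approx -39.667$)
$- C N = - \frac{100 \left(-119\right)}{3} = \left(-1\right) \left(- \frac{11900}{3}\right) = \frac{11900}{3}$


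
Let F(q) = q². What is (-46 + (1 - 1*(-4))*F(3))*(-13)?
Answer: 13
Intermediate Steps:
(-46 + (1 - 1*(-4))*F(3))*(-13) = (-46 + (1 - 1*(-4))*3²)*(-13) = (-46 + (1 + 4)*9)*(-13) = (-46 + 5*9)*(-13) = (-46 + 45)*(-13) = -1*(-13) = 13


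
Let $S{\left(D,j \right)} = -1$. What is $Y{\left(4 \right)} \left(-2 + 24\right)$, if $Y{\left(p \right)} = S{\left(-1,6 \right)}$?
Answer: $-22$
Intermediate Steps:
$Y{\left(p \right)} = -1$
$Y{\left(4 \right)} \left(-2 + 24\right) = - (-2 + 24) = \left(-1\right) 22 = -22$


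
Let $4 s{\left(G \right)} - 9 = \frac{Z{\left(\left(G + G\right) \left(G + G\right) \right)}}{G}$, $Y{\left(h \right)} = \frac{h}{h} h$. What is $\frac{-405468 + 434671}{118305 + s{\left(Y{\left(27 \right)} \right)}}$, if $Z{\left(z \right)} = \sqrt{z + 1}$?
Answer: $\frac{10074566029023}{40814101353143} - \frac{788481 \sqrt{2917}}{40814101353143} \approx 0.24684$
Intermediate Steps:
$Y{\left(h \right)} = h$ ($Y{\left(h \right)} = 1 h = h$)
$Z{\left(z \right)} = \sqrt{1 + z}$
$s{\left(G \right)} = \frac{9}{4} + \frac{\sqrt{1 + 4 G^{2}}}{4 G}$ ($s{\left(G \right)} = \frac{9}{4} + \frac{\sqrt{1 + \left(G + G\right) \left(G + G\right)} \frac{1}{G}}{4} = \frac{9}{4} + \frac{\sqrt{1 + 2 G 2 G} \frac{1}{G}}{4} = \frac{9}{4} + \frac{\sqrt{1 + 4 G^{2}} \frac{1}{G}}{4} = \frac{9}{4} + \frac{\frac{1}{G} \sqrt{1 + 4 G^{2}}}{4} = \frac{9}{4} + \frac{\sqrt{1 + 4 G^{2}}}{4 G}$)
$\frac{-405468 + 434671}{118305 + s{\left(Y{\left(27 \right)} \right)}} = \frac{-405468 + 434671}{118305 + \frac{\sqrt{1 + 4 \cdot 27^{2}} + 9 \cdot 27}{4 \cdot 27}} = \frac{29203}{118305 + \frac{1}{4} \cdot \frac{1}{27} \left(\sqrt{1 + 4 \cdot 729} + 243\right)} = \frac{29203}{118305 + \frac{1}{4} \cdot \frac{1}{27} \left(\sqrt{1 + 2916} + 243\right)} = \frac{29203}{118305 + \frac{1}{4} \cdot \frac{1}{27} \left(\sqrt{2917} + 243\right)} = \frac{29203}{118305 + \frac{1}{4} \cdot \frac{1}{27} \left(243 + \sqrt{2917}\right)} = \frac{29203}{118305 + \left(\frac{9}{4} + \frac{\sqrt{2917}}{108}\right)} = \frac{29203}{\frac{473229}{4} + \frac{\sqrt{2917}}{108}}$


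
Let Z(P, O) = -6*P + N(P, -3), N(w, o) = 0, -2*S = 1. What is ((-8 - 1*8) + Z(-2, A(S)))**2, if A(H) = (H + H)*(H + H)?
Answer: 16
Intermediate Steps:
S = -1/2 (S = -1/2*1 = -1/2 ≈ -0.50000)
A(H) = 4*H**2 (A(H) = (2*H)*(2*H) = 4*H**2)
Z(P, O) = -6*P (Z(P, O) = -6*P + 0 = -6*P)
((-8 - 1*8) + Z(-2, A(S)))**2 = ((-8 - 1*8) - 6*(-2))**2 = ((-8 - 8) + 12)**2 = (-16 + 12)**2 = (-4)**2 = 16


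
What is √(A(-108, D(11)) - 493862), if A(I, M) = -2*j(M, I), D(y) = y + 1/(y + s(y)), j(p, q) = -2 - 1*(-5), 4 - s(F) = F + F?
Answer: 2*I*√123467 ≈ 702.76*I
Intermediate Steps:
s(F) = 4 - 2*F (s(F) = 4 - (F + F) = 4 - 2*F)
j(p, q) = 3 (j(p, q) = -2 + 5 = 3)
D(y) = y + 1/(4 - y) (D(y) = y + 1/(y + (4 - 2*y)) = y + 1/(4 - y))
A(I, M) = -6 (A(I, M) = -2*3 = -6)
√(A(-108, D(11)) - 493862) = √(-6 - 493862) = √(-493868) = 2*I*√123467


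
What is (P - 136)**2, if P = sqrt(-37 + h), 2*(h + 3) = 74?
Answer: (136 - I*sqrt(3))**2 ≈ 18493.0 - 471.1*I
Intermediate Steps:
h = 34 (h = -3 + (1/2)*74 = -3 + 37 = 34)
P = I*sqrt(3) (P = sqrt(-37 + 34) = sqrt(-3) = I*sqrt(3) ≈ 1.732*I)
(P - 136)**2 = (I*sqrt(3) - 136)**2 = (-136 + I*sqrt(3))**2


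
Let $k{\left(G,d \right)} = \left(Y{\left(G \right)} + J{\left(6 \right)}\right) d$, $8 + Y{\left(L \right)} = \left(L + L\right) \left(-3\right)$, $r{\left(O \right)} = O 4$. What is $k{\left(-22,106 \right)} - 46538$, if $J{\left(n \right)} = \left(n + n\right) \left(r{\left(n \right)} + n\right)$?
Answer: $4766$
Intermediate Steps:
$r{\left(O \right)} = 4 O$
$Y{\left(L \right)} = -8 - 6 L$ ($Y{\left(L \right)} = -8 + \left(L + L\right) \left(-3\right) = -8 + 2 L \left(-3\right) = -8 - 6 L$)
$J{\left(n \right)} = 10 n^{2}$ ($J{\left(n \right)} = \left(n + n\right) \left(4 n + n\right) = 2 n 5 n = 10 n^{2}$)
$k{\left(G,d \right)} = d \left(352 - 6 G\right)$ ($k{\left(G,d \right)} = \left(\left(-8 - 6 G\right) + 10 \cdot 6^{2}\right) d = \left(\left(-8 - 6 G\right) + 10 \cdot 36\right) d = \left(\left(-8 - 6 G\right) + 360\right) d = \left(352 - 6 G\right) d = d \left(352 - 6 G\right)$)
$k{\left(-22,106 \right)} - 46538 = 2 \cdot 106 \left(176 - -66\right) - 46538 = 2 \cdot 106 \left(176 + 66\right) - 46538 = 2 \cdot 106 \cdot 242 - 46538 = 51304 - 46538 = 4766$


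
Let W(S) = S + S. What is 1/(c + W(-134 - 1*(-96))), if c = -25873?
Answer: -1/25949 ≈ -3.8537e-5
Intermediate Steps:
W(S) = 2*S
1/(c + W(-134 - 1*(-96))) = 1/(-25873 + 2*(-134 - 1*(-96))) = 1/(-25873 + 2*(-134 + 96)) = 1/(-25873 + 2*(-38)) = 1/(-25873 - 76) = 1/(-25949) = -1/25949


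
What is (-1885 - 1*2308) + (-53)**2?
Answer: -1384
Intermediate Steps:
(-1885 - 1*2308) + (-53)**2 = (-1885 - 2308) + 2809 = -4193 + 2809 = -1384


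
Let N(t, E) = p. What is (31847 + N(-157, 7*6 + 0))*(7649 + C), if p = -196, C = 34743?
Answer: 1341749192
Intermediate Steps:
N(t, E) = -196
(31847 + N(-157, 7*6 + 0))*(7649 + C) = (31847 - 196)*(7649 + 34743) = 31651*42392 = 1341749192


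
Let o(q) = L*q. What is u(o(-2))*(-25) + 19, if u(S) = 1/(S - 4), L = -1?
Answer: 63/2 ≈ 31.500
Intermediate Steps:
o(q) = -q
u(S) = 1/(-4 + S)
u(o(-2))*(-25) + 19 = -25/(-4 - 1*(-2)) + 19 = -25/(-4 + 2) + 19 = -25/(-2) + 19 = -½*(-25) + 19 = 25/2 + 19 = 63/2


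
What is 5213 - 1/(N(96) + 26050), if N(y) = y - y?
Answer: 135798649/26050 ≈ 5213.0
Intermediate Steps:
N(y) = 0
5213 - 1/(N(96) + 26050) = 5213 - 1/(0 + 26050) = 5213 - 1/26050 = 135798649/26050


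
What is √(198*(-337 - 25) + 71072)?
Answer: 2*I*√151 ≈ 24.576*I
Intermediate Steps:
√(198*(-337 - 25) + 71072) = √(198*(-362) + 71072) = √(-71676 + 71072) = √(-604) = 2*I*√151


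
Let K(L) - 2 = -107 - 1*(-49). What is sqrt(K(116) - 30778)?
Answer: 3*I*sqrt(3426) ≈ 175.6*I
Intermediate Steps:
K(L) = -56 (K(L) = 2 + (-107 - 1*(-49)) = 2 + (-107 + 49) = 2 - 58 = -56)
sqrt(K(116) - 30778) = sqrt(-56 - 30778) = sqrt(-30834) = 3*I*sqrt(3426)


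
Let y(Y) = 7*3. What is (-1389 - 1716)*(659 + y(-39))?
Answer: -2111400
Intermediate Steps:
y(Y) = 21
(-1389 - 1716)*(659 + y(-39)) = (-1389 - 1716)*(659 + 21) = -3105*680 = -2111400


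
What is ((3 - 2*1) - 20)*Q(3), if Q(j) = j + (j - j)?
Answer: -57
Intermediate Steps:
Q(j) = j (Q(j) = j + 0 = j)
((3 - 2*1) - 20)*Q(3) = ((3 - 2*1) - 20)*3 = ((3 - 2) - 20)*3 = (1 - 20)*3 = -19*3 = -57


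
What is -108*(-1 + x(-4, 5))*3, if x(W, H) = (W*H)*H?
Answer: 32724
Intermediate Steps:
x(W, H) = W*H² (x(W, H) = (H*W)*H = W*H²)
-108*(-1 + x(-4, 5))*3 = -108*(-1 - 4*5²)*3 = -108*(-1 - 4*25)*3 = -108*(-1 - 100)*3 = -108*(-101)*3 = -27*(-404)*3 = 10908*3 = 32724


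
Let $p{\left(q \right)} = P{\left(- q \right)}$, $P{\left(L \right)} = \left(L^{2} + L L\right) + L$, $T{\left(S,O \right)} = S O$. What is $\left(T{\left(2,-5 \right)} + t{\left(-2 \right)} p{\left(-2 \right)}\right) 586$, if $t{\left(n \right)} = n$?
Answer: $-17580$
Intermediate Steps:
$T{\left(S,O \right)} = O S$
$P{\left(L \right)} = L + 2 L^{2}$ ($P{\left(L \right)} = \left(L^{2} + L^{2}\right) + L = 2 L^{2} + L = L + 2 L^{2}$)
$p{\left(q \right)} = - q \left(1 - 2 q\right)$ ($p{\left(q \right)} = - q \left(1 + 2 \left(- q\right)\right) = - q \left(1 - 2 q\right)$)
$\left(T{\left(2,-5 \right)} + t{\left(-2 \right)} p{\left(-2 \right)}\right) 586 = \left(\left(-5\right) 2 - 2 \left(- 2 \left(-1 + 2 \left(-2\right)\right)\right)\right) 586 = \left(-10 - 2 \left(- 2 \left(-1 - 4\right)\right)\right) 586 = \left(-10 - 2 \left(\left(-2\right) \left(-5\right)\right)\right) 586 = \left(-10 - 20\right) 586 = \left(-30\right) 586 = -17580$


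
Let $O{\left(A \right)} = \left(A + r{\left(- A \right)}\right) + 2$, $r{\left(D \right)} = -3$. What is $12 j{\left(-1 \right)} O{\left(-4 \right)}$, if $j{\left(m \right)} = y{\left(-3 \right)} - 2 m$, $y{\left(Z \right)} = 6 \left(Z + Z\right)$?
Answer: $2040$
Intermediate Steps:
$y{\left(Z \right)} = 12 Z$ ($y{\left(Z \right)} = 6 \cdot 2 Z = 12 Z$)
$O{\left(A \right)} = -1 + A$ ($O{\left(A \right)} = \left(A - 3\right) + 2 = \left(-3 + A\right) + 2 = -1 + A$)
$j{\left(m \right)} = -36 - 2 m$ ($j{\left(m \right)} = 12 \left(-3\right) - 2 m = -36 - 2 m$)
$12 j{\left(-1 \right)} O{\left(-4 \right)} = 12 \left(-36 - -2\right) \left(-1 - 4\right) = 12 \left(-36 + 2\right) \left(-5\right) = 12 \left(-34\right) \left(-5\right) = \left(-408\right) \left(-5\right) = 2040$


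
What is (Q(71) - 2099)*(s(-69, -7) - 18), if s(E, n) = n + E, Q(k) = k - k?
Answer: 197306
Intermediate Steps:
Q(k) = 0
s(E, n) = E + n
(Q(71) - 2099)*(s(-69, -7) - 18) = (0 - 2099)*((-69 - 7) - 18) = -2099*(-76 - 18) = -2099*(-94) = 197306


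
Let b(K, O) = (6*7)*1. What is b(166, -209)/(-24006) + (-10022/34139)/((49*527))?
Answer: -6211097801/3527167159397 ≈ -0.0017609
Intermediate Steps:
b(K, O) = 42 (b(K, O) = 42*1 = 42)
b(166, -209)/(-24006) + (-10022/34139)/((49*527)) = 42/(-24006) + (-10022/34139)/((49*527)) = 42*(-1/24006) - 10022*1/34139/25823 = -7/4001 - 10022/34139*1/25823 = -7/4001 - 10022/881571397 = -6211097801/3527167159397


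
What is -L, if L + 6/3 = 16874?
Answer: -16872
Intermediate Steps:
L = 16872 (L = -2 + 16874 = 16872)
-L = -1*16872 = -16872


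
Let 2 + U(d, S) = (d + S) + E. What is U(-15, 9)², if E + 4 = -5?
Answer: 289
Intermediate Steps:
E = -9 (E = -4 - 5 = -9)
U(d, S) = -11 + S + d (U(d, S) = -2 + ((d + S) - 9) = -2 + ((S + d) - 9) = -2 + (-9 + S + d) = -11 + S + d)
U(-15, 9)² = (-11 + 9 - 15)² = (-17)² = 289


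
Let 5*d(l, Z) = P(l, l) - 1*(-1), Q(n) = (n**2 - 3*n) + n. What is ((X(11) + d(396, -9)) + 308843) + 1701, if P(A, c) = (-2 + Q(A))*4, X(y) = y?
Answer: 2176864/5 ≈ 4.3537e+5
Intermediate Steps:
Q(n) = n**2 - 2*n
P(A, c) = -8 + 4*A*(-2 + A) (P(A, c) = (-2 + A*(-2 + A))*4 = -8 + 4*A*(-2 + A))
d(l, Z) = -7/5 + 4*l*(-2 + l)/5 (d(l, Z) = ((-8 + 4*l*(-2 + l)) - 1*(-1))/5 = ((-8 + 4*l*(-2 + l)) + 1)/5 = (-7 + 4*l*(-2 + l))/5 = -7/5 + 4*l*(-2 + l)/5)
((X(11) + d(396, -9)) + 308843) + 1701 = ((11 + (-7/5 + (4/5)*396*(-2 + 396))) + 308843) + 1701 = ((11 + (-7/5 + (4/5)*396*394)) + 308843) + 1701 = ((11 + (-7/5 + 624096/5)) + 308843) + 1701 = ((11 + 624089/5) + 308843) + 1701 = (624144/5 + 308843) + 1701 = 2168359/5 + 1701 = 2176864/5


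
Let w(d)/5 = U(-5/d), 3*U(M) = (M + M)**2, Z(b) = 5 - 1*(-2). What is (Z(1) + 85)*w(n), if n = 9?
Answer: 46000/243 ≈ 189.30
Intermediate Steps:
Z(b) = 7 (Z(b) = 5 + 2 = 7)
U(M) = 4*M**2/3 (U(M) = (M + M)**2/3 = (2*M)**2/3 = (4*M**2)/3 = 4*M**2/3)
w(d) = 500/(3*d**2) (w(d) = 5*(4*(-5/d)**2/3) = 5*(4*(25/d**2)/3) = 5*(100/(3*d**2)) = 500/(3*d**2))
(Z(1) + 85)*w(n) = (7 + 85)*((500/3)/9**2) = 92*((500/3)*(1/81)) = 92*(500/243) = 46000/243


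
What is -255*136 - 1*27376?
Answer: -62056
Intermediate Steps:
-255*136 - 1*27376 = -34680 - 27376 = -62056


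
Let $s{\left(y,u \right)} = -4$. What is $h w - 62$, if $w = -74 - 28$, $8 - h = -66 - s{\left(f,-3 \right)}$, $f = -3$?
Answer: $-7202$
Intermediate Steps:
$h = 70$ ($h = 8 - \left(-66 - -4\right) = 8 - \left(-66 + 4\right) = 8 - -62 = 8 + 62 = 70$)
$w = -102$ ($w = -74 - 28 = -102$)
$h w - 62 = 70 \left(-102\right) - 62 = -7140 - 62 = -7202$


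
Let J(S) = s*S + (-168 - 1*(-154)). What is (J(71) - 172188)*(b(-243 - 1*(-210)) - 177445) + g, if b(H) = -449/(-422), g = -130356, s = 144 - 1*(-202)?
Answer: 5527563324822/211 ≈ 2.6197e+10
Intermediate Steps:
s = 346 (s = 144 + 202 = 346)
J(S) = -14 + 346*S (J(S) = 346*S + (-168 - 1*(-154)) = 346*S + (-168 + 154) = 346*S - 14 = -14 + 346*S)
b(H) = 449/422 (b(H) = -449*(-1/422) = 449/422)
(J(71) - 172188)*(b(-243 - 1*(-210)) - 177445) + g = ((-14 + 346*71) - 172188)*(449/422 - 177445) - 130356 = ((-14 + 24566) - 172188)*(-74881341/422) - 130356 = (24552 - 172188)*(-74881341/422) - 130356 = -147636*(-74881341/422) - 130356 = 5527590829938/211 - 130356 = 5527563324822/211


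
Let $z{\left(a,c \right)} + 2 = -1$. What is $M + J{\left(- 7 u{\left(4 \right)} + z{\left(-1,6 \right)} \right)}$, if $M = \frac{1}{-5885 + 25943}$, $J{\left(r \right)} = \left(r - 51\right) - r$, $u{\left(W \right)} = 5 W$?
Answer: $- \frac{1022957}{20058} \approx -51.0$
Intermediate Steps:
$z{\left(a,c \right)} = -3$ ($z{\left(a,c \right)} = -2 - 1 = -3$)
$J{\left(r \right)} = -51$ ($J{\left(r \right)} = \left(-51 + r\right) - r = -51$)
$M = \frac{1}{20058} \approx 4.9855 \cdot 10^{-5}$
$M + J{\left(- 7 u{\left(4 \right)} + z{\left(-1,6 \right)} \right)} = \frac{1}{20058} - 51 = - \frac{1022957}{20058}$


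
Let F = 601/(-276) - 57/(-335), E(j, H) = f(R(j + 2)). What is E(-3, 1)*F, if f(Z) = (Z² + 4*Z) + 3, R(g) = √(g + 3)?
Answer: -185603/18492 - 185603*√2/23115 ≈ -21.392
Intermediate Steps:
R(g) = √(3 + g)
f(Z) = 3 + Z² + 4*Z
E(j, H) = 8 + j + 4*√(5 + j) (E(j, H) = 3 + (√(3 + (j + 2)))² + 4*√(3 + (j + 2)) = 3 + (√(3 + (2 + j)))² + 4*√(3 + (2 + j)) = 3 + (√(5 + j))² + 4*√(5 + j) = 3 + (5 + j) + 4*√(5 + j) = 8 + j + 4*√(5 + j))
F = -185603/92460 (F = 601*(-1/276) - 57*(-1/335) = -601/276 + 57/335 = -185603/92460 ≈ -2.0074)
E(-3, 1)*F = (8 - 3 + 4*√(5 - 3))*(-185603/92460) = (8 - 3 + 4*√2)*(-185603/92460) = (5 + 4*√2)*(-185603/92460) = -185603/18492 - 185603*√2/23115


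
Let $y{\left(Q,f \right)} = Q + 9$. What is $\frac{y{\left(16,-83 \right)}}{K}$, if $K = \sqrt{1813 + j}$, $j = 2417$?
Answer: $\frac{5 \sqrt{470}}{282} \approx 0.38439$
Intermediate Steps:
$K = 3 \sqrt{470}$ ($K = \sqrt{1813 + 2417} = \sqrt{4230} = 3 \sqrt{470} \approx 65.038$)
$y{\left(Q,f \right)} = 9 + Q$
$\frac{y{\left(16,-83 \right)}}{K} = \frac{9 + 16}{3 \sqrt{470}} = 25 \frac{\sqrt{470}}{1410} = \frac{5 \sqrt{470}}{282}$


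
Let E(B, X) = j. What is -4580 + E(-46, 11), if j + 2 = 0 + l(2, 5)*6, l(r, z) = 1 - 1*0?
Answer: -4576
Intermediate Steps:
l(r, z) = 1 (l(r, z) = 1 + 0 = 1)
j = 4 (j = -2 + (0 + 1*6) = -2 + (0 + 6) = -2 + 6 = 4)
E(B, X) = 4
-4580 + E(-46, 11) = -4580 + 4 = -4576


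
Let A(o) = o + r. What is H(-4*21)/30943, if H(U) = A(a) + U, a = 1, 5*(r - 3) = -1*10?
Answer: -82/30943 ≈ -0.0026500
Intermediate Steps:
r = 1 (r = 3 + (-1*10)/5 = 3 + (⅕)*(-10) = 3 - 2 = 1)
A(o) = 1 + o (A(o) = o + 1 = 1 + o)
H(U) = 2 + U (H(U) = (1 + 1) + U = 2 + U)
H(-4*21)/30943 = (2 - 4*21)/30943 = (2 - 84)*(1/30943) = -82*1/30943 = -82/30943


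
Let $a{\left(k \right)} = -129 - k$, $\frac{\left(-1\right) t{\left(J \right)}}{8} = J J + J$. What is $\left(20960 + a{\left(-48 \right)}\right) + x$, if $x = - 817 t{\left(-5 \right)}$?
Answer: $151599$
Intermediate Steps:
$t{\left(J \right)} = - 8 J - 8 J^{2}$ ($t{\left(J \right)} = - 8 \left(J J + J\right) = - 8 \left(J^{2} + J\right) = - 8 \left(J + J^{2}\right) = - 8 J - 8 J^{2}$)
$x = 130720$ ($x = - 817 \left(\left(-8\right) \left(-5\right) \left(1 - 5\right)\right) = - 817 \left(\left(-8\right) \left(-5\right) \left(-4\right)\right) = \left(-817\right) \left(-160\right) = 130720$)
$\left(20960 + a{\left(-48 \right)}\right) + x = \left(20960 - 81\right) + 130720 = 20879 + 130720 = 151599$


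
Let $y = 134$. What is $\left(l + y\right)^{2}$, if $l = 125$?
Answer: $67081$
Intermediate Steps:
$\left(l + y\right)^{2} = \left(125 + 134\right)^{2} = 259^{2} = 67081$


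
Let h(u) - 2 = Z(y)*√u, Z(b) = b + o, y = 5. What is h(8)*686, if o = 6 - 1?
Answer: 1372 + 13720*√2 ≈ 20775.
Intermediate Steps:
o = 5
Z(b) = 5 + b (Z(b) = b + 5 = 5 + b)
h(u) = 2 + 10*√u (h(u) = 2 + (5 + 5)*√u = 2 + 10*√u)
h(8)*686 = (2 + 10*√8)*686 = (2 + 10*(2*√2))*686 = (2 + 20*√2)*686 = 1372 + 13720*√2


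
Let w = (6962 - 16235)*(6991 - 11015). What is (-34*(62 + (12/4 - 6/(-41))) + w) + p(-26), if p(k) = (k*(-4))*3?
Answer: 1529818610/41 ≈ 3.7313e+7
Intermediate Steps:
w = 37314552 (w = -9273*(-4024) = 37314552)
p(k) = -12*k (p(k) = -4*k*3 = -12*k)
(-34*(62 + (12/4 - 6/(-41))) + w) + p(-26) = (-34*(62 + (12/4 - 6/(-41))) + 37314552) - 12*(-26) = (-34*(62 + (12*(1/4) - 6*(-1/41))) + 37314552) + 312 = (-34*(62 + (3 + 6/41)) + 37314552) + 312 = (-34*(62 + 129/41) + 37314552) + 312 = (-34*2671/41 + 37314552) + 312 = (-90814/41 + 37314552) + 312 = 1529805818/41 + 312 = 1529818610/41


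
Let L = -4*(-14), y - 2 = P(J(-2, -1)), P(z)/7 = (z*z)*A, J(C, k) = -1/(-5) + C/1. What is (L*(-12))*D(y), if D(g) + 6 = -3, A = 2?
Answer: 6048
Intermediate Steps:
J(C, k) = ⅕ + C (J(C, k) = -1*(-⅕) + C*1 = ⅕ + C)
P(z) = 14*z² (P(z) = 7*((z*z)*2) = 7*(z²*2) = 7*(2*z²) = 14*z²)
y = 1184/25 (y = 2 + 14*(⅕ - 2)² = 2 + 14*(-9/5)² = 2 + 14*(81/25) = 2 + 1134/25 = 1184/25 ≈ 47.360)
D(g) = -9 (D(g) = -6 - 3 = -9)
L = 56
(L*(-12))*D(y) = (56*(-12))*(-9) = -672*(-9) = 6048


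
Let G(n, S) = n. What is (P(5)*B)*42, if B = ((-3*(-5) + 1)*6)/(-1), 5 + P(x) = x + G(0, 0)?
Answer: 0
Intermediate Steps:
P(x) = -5 + x (P(x) = -5 + (x + 0) = -5 + x)
B = -96 (B = ((15 + 1)*6)*(-1) = (16*6)*(-1) = 96*(-1) = -96)
(P(5)*B)*42 = ((-5 + 5)*(-96))*42 = (0*(-96))*42 = 0*42 = 0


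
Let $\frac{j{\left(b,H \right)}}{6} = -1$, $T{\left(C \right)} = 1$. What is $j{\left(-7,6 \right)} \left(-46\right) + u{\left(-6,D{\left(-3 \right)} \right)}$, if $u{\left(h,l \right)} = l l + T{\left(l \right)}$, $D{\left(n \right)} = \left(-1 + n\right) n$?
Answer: $421$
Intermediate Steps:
$j{\left(b,H \right)} = -6$ ($j{\left(b,H \right)} = 6 \left(-1\right) = -6$)
$D{\left(n \right)} = n \left(-1 + n\right)$
$u{\left(h,l \right)} = 1 + l^{2}$ ($u{\left(h,l \right)} = l l + 1 = l^{2} + 1 = 1 + l^{2}$)
$j{\left(-7,6 \right)} \left(-46\right) + u{\left(-6,D{\left(-3 \right)} \right)} = \left(-6\right) \left(-46\right) + \left(1 + \left(- 3 \left(-1 - 3\right)\right)^{2}\right) = 276 + \left(1 + \left(\left(-3\right) \left(-4\right)\right)^{2}\right) = 276 + \left(1 + 12^{2}\right) = 276 + \left(1 + 144\right) = 276 + 145 = 421$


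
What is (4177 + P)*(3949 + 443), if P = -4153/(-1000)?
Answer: 2295452997/125 ≈ 1.8364e+7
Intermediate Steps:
P = 4153/1000 (P = -4153*(-1/1000) = 4153/1000 ≈ 4.1530)
(4177 + P)*(3949 + 443) = (4177 + 4153/1000)*(3949 + 443) = (4181153/1000)*4392 = 2295452997/125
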